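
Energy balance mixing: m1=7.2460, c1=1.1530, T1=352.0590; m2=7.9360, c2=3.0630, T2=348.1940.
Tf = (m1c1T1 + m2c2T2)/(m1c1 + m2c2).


num = 11405.2141
den = 32.6626
Tf = 349.1826 K

349.1826 K


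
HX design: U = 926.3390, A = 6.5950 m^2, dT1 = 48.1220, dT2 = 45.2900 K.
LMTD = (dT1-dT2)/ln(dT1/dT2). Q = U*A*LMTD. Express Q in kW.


LMTD = 46.6917 K
Q = 926.3390 * 6.5950 * 46.6917 = 285249.1189 W = 285.2491 kW

285.2491 kW


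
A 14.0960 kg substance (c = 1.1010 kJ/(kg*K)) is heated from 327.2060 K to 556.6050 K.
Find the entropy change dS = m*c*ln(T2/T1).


T2/T1 = 1.7011
ln(T2/T1) = 0.5313
dS = 14.0960 * 1.1010 * 0.5313 = 8.2451 kJ/K

8.2451 kJ/K


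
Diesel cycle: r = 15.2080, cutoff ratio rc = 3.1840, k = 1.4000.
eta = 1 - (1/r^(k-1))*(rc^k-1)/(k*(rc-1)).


r^(k-1) = 2.9705
rc^k = 5.0601
eta = 0.5530 = 55.2976%

55.2976%


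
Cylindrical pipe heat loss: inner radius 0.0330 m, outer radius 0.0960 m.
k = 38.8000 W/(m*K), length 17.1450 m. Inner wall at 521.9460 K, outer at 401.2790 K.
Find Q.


dT = 120.6670 K
ln(ro/ri) = 1.0678
Q = 2*pi*38.8000*17.1450*120.6670 / 1.0678 = 472314.3686 W

472314.3686 W


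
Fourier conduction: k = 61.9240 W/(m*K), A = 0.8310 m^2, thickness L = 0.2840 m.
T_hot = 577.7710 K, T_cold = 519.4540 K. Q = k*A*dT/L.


dT = 58.3170 K
Q = 61.9240 * 0.8310 * 58.3170 / 0.2840 = 10566.6388 W

10566.6388 W


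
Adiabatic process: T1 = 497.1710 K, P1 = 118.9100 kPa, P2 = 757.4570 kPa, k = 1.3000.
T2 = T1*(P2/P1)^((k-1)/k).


(k-1)/k = 0.2308
(P2/P1)^exp = 1.5331
T2 = 497.1710 * 1.5331 = 762.2132 K

762.2132 K


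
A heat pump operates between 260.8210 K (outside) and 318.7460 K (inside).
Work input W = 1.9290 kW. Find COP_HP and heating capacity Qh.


COP = 318.7460 / 57.9250 = 5.5027
Qh = 5.5027 * 1.9290 = 10.6148 kW

COP = 5.5027, Qh = 10.6148 kW


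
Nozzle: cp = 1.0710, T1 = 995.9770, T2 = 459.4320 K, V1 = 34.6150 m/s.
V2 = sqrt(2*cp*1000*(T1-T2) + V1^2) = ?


dT = 536.5450 K
2*cp*1000*dT = 1149279.3900
V1^2 = 1198.1982
V2 = sqrt(1150477.5882) = 1072.6032 m/s

1072.6032 m/s


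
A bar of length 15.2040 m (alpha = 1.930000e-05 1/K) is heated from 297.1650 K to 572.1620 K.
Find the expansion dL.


dT = 274.9970 K
dL = 1.930000e-05 * 15.2040 * 274.9970 = 0.080694 m
L_final = 15.284694 m

dL = 0.080694 m


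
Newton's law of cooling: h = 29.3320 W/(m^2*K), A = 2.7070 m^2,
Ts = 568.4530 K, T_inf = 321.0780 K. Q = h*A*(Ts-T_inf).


dT = 247.3750 K
Q = 29.3320 * 2.7070 * 247.3750 = 19642.0015 W

19642.0015 W


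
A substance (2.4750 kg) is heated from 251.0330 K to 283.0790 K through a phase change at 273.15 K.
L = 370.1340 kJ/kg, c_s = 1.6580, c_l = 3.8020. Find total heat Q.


Q1 (sensible, solid) = 2.4750 * 1.6580 * 22.1170 = 90.7582 kJ
Q2 (latent) = 2.4750 * 370.1340 = 916.0817 kJ
Q3 (sensible, liquid) = 2.4750 * 3.8020 * 9.9290 = 93.4314 kJ
Q_total = 1100.2713 kJ

1100.2713 kJ


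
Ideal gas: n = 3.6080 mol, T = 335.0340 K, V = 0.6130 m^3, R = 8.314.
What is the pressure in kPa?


P = nRT/V = 3.6080 * 8.314 * 335.0340 / 0.6130
= 10049.9854 / 0.6130 = 16394.7560 Pa = 16.3948 kPa

16.3948 kPa


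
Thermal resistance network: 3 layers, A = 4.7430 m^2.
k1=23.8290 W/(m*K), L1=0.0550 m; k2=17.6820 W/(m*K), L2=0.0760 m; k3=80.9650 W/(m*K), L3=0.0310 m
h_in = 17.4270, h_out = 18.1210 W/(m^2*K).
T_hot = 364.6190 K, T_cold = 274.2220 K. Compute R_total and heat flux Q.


R_conv_in = 1/(17.4270*4.7430) = 0.0121
R_1 = 0.0550/(23.8290*4.7430) = 0.0005
R_2 = 0.0760/(17.6820*4.7430) = 0.0009
R_3 = 0.0310/(80.9650*4.7430) = 8.0726e-05
R_conv_out = 1/(18.1210*4.7430) = 0.0116
R_total = 0.0252 K/W
Q = 90.3970 / 0.0252 = 3586.2114 W

R_total = 0.0252 K/W, Q = 3586.2114 W


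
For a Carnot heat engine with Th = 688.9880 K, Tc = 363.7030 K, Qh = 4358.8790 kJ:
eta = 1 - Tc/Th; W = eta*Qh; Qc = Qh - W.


eta = 1 - 363.7030/688.9880 = 0.4721
W = 0.4721 * 4358.8790 = 2057.9139 kJ
Qc = 4358.8790 - 2057.9139 = 2300.9651 kJ

eta = 47.2120%, W = 2057.9139 kJ, Qc = 2300.9651 kJ


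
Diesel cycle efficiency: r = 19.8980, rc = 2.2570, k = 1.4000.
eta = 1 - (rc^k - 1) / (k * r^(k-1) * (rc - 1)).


r^(k-1) = 3.3077
rc^k = 3.1257
eta = 0.6348 = 63.4817%

63.4817%


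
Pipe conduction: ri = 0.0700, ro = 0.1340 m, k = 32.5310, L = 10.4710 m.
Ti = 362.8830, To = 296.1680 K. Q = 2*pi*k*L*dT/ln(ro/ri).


dT = 66.7150 K
ln(ro/ri) = 0.6493
Q = 2*pi*32.5310*10.4710*66.7150 / 0.6493 = 219894.1759 W

219894.1759 W


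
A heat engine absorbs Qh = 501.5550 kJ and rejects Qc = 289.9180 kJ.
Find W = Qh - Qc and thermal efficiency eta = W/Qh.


W = 501.5550 - 289.9180 = 211.6370 kJ
eta = 211.6370 / 501.5550 = 0.4220 = 42.1962%

W = 211.6370 kJ, eta = 42.1962%


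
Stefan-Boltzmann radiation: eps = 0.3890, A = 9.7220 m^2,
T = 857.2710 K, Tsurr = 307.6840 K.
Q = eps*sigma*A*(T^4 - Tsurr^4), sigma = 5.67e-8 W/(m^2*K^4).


T^4 = 5.4010e+11
Tsurr^4 = 8.9623e+09
Q = 0.3890 * 5.67e-8 * 9.7220 * 5.3114e+11 = 113892.1333 W

113892.1333 W


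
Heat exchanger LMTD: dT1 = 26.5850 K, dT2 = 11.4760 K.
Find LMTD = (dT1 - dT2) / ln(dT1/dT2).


dT1/dT2 = 2.3166
ln(dT1/dT2) = 0.8401
LMTD = 15.1090 / 0.8401 = 17.9850 K

17.9850 K


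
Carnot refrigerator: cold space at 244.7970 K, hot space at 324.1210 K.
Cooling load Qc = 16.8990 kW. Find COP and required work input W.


COP = 244.7970 / 79.3240 = 3.0860
W = 16.8990 / 3.0860 = 5.4760 kW

COP = 3.0860, W = 5.4760 kW


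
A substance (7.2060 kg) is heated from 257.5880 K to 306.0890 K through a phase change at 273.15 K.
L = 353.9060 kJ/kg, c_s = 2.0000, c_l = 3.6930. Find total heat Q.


Q1 (sensible, solid) = 7.2060 * 2.0000 * 15.5620 = 224.2795 kJ
Q2 (latent) = 7.2060 * 353.9060 = 2550.2466 kJ
Q3 (sensible, liquid) = 7.2060 * 3.6930 * 32.9390 = 876.5647 kJ
Q_total = 3651.0909 kJ

3651.0909 kJ


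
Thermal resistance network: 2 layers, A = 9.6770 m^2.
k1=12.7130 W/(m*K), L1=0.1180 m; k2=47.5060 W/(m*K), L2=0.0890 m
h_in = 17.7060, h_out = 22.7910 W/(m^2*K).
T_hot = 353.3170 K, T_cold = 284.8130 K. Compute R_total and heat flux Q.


R_conv_in = 1/(17.7060*9.6770) = 0.0058
R_1 = 0.1180/(12.7130*9.6770) = 0.0010
R_2 = 0.0890/(47.5060*9.6770) = 0.0002
R_conv_out = 1/(22.7910*9.6770) = 0.0045
R_total = 0.0115 K/W
Q = 68.5040 / 0.0115 = 5944.8616 W

R_total = 0.0115 K/W, Q = 5944.8616 W


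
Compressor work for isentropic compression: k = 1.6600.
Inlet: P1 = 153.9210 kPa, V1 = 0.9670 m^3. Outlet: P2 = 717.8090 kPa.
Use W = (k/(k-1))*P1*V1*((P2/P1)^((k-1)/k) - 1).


(k-1)/k = 0.3976
(P2/P1)^exp = 1.8445
W = 2.5152 * 153.9210 * 0.9670 * (1.8445 - 1) = 316.1374 kJ

316.1374 kJ


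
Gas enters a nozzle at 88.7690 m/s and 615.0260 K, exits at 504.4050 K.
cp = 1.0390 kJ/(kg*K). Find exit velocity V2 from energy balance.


dT = 110.6210 K
2*cp*1000*dT = 229870.4380
V1^2 = 7879.9354
V2 = sqrt(237750.3734) = 487.5965 m/s

487.5965 m/s


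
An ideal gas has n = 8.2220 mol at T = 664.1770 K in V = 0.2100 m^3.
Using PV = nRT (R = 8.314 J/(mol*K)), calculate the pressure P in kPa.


P = nRT/V = 8.2220 * 8.314 * 664.1770 / 0.2100
= 45401.6174 / 0.2100 = 216198.1782 Pa = 216.1982 kPa

216.1982 kPa


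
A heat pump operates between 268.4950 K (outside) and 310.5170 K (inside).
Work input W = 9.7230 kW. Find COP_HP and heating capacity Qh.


COP = 310.5170 / 42.0220 = 7.3894
Qh = 7.3894 * 9.7230 = 71.8471 kW

COP = 7.3894, Qh = 71.8471 kW


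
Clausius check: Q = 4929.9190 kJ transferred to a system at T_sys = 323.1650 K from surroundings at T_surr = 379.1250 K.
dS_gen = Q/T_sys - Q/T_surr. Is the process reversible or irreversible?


dS_sys = 4929.9190/323.1650 = 15.2551 kJ/K
dS_surr = -4929.9190/379.1250 = -13.0034 kJ/K
dS_gen = 15.2551 - 13.0034 = 2.2517 kJ/K (irreversible)

dS_gen = 2.2517 kJ/K, irreversible


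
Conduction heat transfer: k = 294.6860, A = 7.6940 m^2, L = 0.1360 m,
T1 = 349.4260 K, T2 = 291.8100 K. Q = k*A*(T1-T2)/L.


dT = 57.6160 K
Q = 294.6860 * 7.6940 * 57.6160 / 0.1360 = 960540.9431 W

960540.9431 W


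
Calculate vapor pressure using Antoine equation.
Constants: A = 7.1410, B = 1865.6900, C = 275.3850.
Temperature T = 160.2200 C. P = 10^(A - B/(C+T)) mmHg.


C+T = 435.6050
B/(C+T) = 4.2830
log10(P) = 7.1410 - 4.2830 = 2.8580
P = 10^2.8580 = 721.1312 mmHg

721.1312 mmHg


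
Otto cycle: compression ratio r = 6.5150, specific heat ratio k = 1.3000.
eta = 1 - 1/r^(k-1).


r^(k-1) = 1.7546
eta = 1 - 1/1.7546 = 0.4301 = 43.0065%

43.0065%


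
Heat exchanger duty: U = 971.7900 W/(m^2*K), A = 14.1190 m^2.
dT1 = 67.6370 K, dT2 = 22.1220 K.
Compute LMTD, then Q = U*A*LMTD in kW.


LMTD = 40.7263 K
Q = 971.7900 * 14.1190 * 40.7263 = 558793.4239 W = 558.7934 kW

558.7934 kW


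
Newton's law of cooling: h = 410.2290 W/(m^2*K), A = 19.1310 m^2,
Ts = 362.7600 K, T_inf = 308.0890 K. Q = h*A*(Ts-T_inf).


dT = 54.6710 K
Q = 410.2290 * 19.1310 * 54.6710 = 429062.9830 W

429062.9830 W


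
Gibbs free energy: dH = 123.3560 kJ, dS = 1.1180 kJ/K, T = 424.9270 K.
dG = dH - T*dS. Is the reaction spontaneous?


T*dS = 424.9270 * 1.1180 = 475.0684 kJ
dG = 123.3560 - 475.0684 = -351.7124 kJ (spontaneous)

dG = -351.7124 kJ, spontaneous


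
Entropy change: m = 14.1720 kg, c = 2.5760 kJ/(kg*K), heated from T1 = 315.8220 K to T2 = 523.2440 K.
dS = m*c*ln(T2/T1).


T2/T1 = 1.6568
ln(T2/T1) = 0.5049
dS = 14.1720 * 2.5760 * 0.5049 = 18.4313 kJ/K

18.4313 kJ/K


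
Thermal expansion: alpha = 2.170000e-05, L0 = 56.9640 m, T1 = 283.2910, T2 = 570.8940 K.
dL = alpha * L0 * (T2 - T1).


dT = 287.6030 K
dL = 2.170000e-05 * 56.9640 * 287.6030 = 0.355511 m
L_final = 57.319511 m

dL = 0.355511 m


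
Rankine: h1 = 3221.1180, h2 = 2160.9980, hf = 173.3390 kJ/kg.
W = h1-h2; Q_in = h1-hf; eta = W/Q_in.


W = 1060.1200 kJ/kg
Q_in = 3047.7790 kJ/kg
eta = 0.3478 = 34.7834%

eta = 34.7834%


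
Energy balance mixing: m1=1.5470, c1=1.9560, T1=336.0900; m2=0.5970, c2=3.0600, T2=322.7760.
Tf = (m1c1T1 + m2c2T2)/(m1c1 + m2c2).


num = 1606.6391
den = 4.8528
Tf = 331.0779 K

331.0779 K


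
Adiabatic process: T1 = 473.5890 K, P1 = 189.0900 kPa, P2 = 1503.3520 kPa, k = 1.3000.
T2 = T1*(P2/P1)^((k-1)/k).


(k-1)/k = 0.2308
(P2/P1)^exp = 1.6136
T2 = 473.5890 * 1.6136 = 764.1602 K

764.1602 K


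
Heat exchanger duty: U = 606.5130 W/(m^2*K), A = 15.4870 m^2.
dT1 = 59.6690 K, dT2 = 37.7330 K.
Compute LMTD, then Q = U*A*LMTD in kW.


LMTD = 47.8662 K
Q = 606.5130 * 15.4870 * 47.8662 = 449610.2870 W = 449.6103 kW

449.6103 kW


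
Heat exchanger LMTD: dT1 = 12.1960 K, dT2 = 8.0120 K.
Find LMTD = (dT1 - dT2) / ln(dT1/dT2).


dT1/dT2 = 1.5222
ln(dT1/dT2) = 0.4202
LMTD = 4.1840 / 0.4202 = 9.9579 K

9.9579 K


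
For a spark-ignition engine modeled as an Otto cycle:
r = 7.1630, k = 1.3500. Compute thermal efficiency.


r^(k-1) = 1.9920
eta = 1 - 1/1.9920 = 0.4980 = 49.7985%

49.7985%


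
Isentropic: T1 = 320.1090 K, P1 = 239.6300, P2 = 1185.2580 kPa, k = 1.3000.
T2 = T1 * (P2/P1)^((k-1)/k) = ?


(k-1)/k = 0.2308
(P2/P1)^exp = 1.4462
T2 = 320.1090 * 1.4462 = 462.9290 K

462.9290 K


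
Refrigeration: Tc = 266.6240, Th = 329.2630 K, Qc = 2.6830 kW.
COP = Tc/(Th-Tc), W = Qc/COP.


COP = 266.6240 / 62.6390 = 4.2565
W = 2.6830 / 4.2565 = 0.6303 kW

COP = 4.2565, W = 0.6303 kW


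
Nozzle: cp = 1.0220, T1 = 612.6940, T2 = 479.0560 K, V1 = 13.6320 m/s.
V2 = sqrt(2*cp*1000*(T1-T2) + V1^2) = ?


dT = 133.6380 K
2*cp*1000*dT = 273156.0720
V1^2 = 185.8314
V2 = sqrt(273341.9034) = 522.8211 m/s

522.8211 m/s


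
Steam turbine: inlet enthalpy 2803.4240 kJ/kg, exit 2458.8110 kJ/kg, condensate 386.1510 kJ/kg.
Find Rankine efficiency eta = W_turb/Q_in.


W = 344.6130 kJ/kg
Q_in = 2417.2730 kJ/kg
eta = 0.1426 = 14.2563%

eta = 14.2563%


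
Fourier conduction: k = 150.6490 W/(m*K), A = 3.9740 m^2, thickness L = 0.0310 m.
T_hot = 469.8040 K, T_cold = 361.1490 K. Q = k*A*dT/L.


dT = 108.6550 K
Q = 150.6490 * 3.9740 * 108.6550 / 0.0310 = 2098370.3366 W

2098370.3366 W


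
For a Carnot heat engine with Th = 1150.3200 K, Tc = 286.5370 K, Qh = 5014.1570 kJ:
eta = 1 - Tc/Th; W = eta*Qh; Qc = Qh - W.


eta = 1 - 286.5370/1150.3200 = 0.7509
W = 0.7509 * 5014.1570 = 3765.1641 kJ
Qc = 5014.1570 - 3765.1641 = 1248.9929 kJ

eta = 75.0907%, W = 3765.1641 kJ, Qc = 1248.9929 kJ


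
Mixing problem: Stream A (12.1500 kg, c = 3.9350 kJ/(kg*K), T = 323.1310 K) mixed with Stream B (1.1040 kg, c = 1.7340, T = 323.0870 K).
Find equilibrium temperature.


num = 16067.4710
den = 49.7246
Tf = 323.1293 K

323.1293 K


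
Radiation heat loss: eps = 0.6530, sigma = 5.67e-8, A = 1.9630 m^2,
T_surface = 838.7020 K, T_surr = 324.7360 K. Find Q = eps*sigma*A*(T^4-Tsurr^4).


T^4 = 4.9480e+11
Tsurr^4 = 1.1120e+10
Q = 0.6530 * 5.67e-8 * 1.9630 * 4.8368e+11 = 35154.0468 W

35154.0468 W


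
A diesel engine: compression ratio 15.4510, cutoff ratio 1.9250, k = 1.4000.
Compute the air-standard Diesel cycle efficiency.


r^(k-1) = 2.9894
rc^k = 2.5015
eta = 0.6121 = 61.2138%

61.2138%


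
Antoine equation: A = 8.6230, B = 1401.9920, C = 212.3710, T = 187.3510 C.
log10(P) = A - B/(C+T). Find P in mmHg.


C+T = 399.7220
B/(C+T) = 3.5074
log10(P) = 8.6230 - 3.5074 = 5.1156
P = 10^5.1156 = 130491.5365 mmHg

130491.5365 mmHg


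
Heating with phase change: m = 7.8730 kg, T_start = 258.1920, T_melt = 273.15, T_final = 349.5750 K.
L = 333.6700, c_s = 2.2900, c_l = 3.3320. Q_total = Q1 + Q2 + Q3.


Q1 (sensible, solid) = 7.8730 * 2.2900 * 14.9580 = 269.6803 kJ
Q2 (latent) = 7.8730 * 333.6700 = 2626.9839 kJ
Q3 (sensible, liquid) = 7.8730 * 3.3320 * 76.4250 = 2004.8445 kJ
Q_total = 4901.5087 kJ

4901.5087 kJ


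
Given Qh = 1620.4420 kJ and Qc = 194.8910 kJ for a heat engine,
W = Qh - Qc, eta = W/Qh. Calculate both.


W = 1620.4420 - 194.8910 = 1425.5510 kJ
eta = 1425.5510 / 1620.4420 = 0.8797 = 87.9730%

W = 1425.5510 kJ, eta = 87.9730%


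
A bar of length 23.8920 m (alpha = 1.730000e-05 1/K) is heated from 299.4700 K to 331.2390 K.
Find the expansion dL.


dT = 31.7690 K
dL = 1.730000e-05 * 23.8920 * 31.7690 = 0.013131 m
L_final = 23.905131 m

dL = 0.013131 m


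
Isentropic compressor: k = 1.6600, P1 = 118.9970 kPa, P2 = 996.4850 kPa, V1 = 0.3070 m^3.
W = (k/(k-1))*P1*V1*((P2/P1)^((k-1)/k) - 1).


(k-1)/k = 0.3976
(P2/P1)^exp = 2.3278
W = 2.5152 * 118.9970 * 0.3070 * (2.3278 - 1) = 122.0053 kJ

122.0053 kJ


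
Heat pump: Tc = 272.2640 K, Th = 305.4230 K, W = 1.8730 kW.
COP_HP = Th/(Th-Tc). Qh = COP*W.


COP = 305.4230 / 33.1590 = 9.2109
Qh = 9.2109 * 1.8730 = 17.2519 kW

COP = 9.2109, Qh = 17.2519 kW


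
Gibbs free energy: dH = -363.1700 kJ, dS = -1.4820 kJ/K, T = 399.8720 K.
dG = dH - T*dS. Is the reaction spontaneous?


T*dS = 399.8720 * -1.4820 = -592.6103 kJ
dG = -363.1700 + 592.6103 = 229.4403 kJ (non-spontaneous)

dG = 229.4403 kJ, non-spontaneous


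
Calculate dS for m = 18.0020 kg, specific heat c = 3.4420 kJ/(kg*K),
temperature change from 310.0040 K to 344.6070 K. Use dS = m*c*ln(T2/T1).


T2/T1 = 1.1116
ln(T2/T1) = 0.1058
dS = 18.0020 * 3.4420 * 0.1058 = 6.5569 kJ/K

6.5569 kJ/K


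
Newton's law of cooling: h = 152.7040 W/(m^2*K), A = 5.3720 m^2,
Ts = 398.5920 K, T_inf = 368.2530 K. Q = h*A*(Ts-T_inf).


dT = 30.3390 K
Q = 152.7040 * 5.3720 * 30.3390 = 24887.8671 W

24887.8671 W


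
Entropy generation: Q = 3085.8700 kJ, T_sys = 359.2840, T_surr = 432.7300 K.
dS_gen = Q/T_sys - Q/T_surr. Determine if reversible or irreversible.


dS_sys = 3085.8700/359.2840 = 8.5889 kJ/K
dS_surr = -3085.8700/432.7300 = -7.1312 kJ/K
dS_gen = 8.5889 - 7.1312 = 1.4578 kJ/K (irreversible)

dS_gen = 1.4578 kJ/K, irreversible


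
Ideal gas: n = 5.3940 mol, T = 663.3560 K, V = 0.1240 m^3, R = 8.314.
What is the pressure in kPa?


P = nRT/V = 5.3940 * 8.314 * 663.3560 / 0.1240
= 29748.6748 / 0.1240 = 239908.6676 Pa = 239.9087 kPa

239.9087 kPa


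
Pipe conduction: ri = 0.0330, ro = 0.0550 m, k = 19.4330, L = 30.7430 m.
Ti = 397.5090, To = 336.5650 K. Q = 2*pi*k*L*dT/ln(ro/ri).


dT = 60.9440 K
ln(ro/ri) = 0.5108
Q = 2*pi*19.4330*30.7430*60.9440 / 0.5108 = 447841.4069 W

447841.4069 W


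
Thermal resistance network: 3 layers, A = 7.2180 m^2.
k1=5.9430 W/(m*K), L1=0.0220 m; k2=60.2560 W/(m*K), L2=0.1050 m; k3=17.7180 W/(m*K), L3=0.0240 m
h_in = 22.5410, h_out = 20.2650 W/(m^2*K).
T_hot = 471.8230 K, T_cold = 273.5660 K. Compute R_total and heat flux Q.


R_conv_in = 1/(22.5410*7.2180) = 0.0061
R_1 = 0.0220/(5.9430*7.2180) = 0.0005
R_2 = 0.1050/(60.2560*7.2180) = 0.0002
R_3 = 0.0240/(17.7180*7.2180) = 0.0002
R_conv_out = 1/(20.2650*7.2180) = 0.0068
R_total = 0.0139 K/W
Q = 198.2570 / 0.0139 = 14237.7597 W

R_total = 0.0139 K/W, Q = 14237.7597 W


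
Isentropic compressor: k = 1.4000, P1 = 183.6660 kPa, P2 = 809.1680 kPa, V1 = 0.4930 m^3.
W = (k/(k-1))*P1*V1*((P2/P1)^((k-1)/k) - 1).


(k-1)/k = 0.2857
(P2/P1)^exp = 1.5276
W = 3.5000 * 183.6660 * 0.4930 * (1.5276 - 1) = 167.1971 kJ

167.1971 kJ


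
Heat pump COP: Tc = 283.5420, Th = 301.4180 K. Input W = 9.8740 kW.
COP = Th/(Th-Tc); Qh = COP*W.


COP = 301.4180 / 17.8760 = 16.8616
Qh = 16.8616 * 9.8740 = 166.4915 kW

COP = 16.8616, Qh = 166.4915 kW


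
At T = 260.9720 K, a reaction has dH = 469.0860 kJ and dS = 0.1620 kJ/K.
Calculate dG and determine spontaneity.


T*dS = 260.9720 * 0.1620 = 42.2775 kJ
dG = 469.0860 - 42.2775 = 426.8085 kJ (non-spontaneous)

dG = 426.8085 kJ, non-spontaneous


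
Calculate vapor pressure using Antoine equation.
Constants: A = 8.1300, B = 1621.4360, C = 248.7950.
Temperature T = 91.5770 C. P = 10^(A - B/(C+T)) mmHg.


C+T = 340.3720
B/(C+T) = 4.7637
log10(P) = 8.1300 - 4.7637 = 3.3663
P = 10^3.3663 = 2324.2490 mmHg

2324.2490 mmHg


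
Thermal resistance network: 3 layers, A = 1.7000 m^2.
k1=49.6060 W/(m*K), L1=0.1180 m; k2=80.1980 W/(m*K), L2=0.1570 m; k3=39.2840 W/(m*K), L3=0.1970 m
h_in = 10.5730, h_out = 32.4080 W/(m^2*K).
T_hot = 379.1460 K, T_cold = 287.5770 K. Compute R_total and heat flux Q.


R_conv_in = 1/(10.5730*1.7000) = 0.0556
R_1 = 0.1180/(49.6060*1.7000) = 0.0014
R_2 = 0.1570/(80.1980*1.7000) = 0.0012
R_3 = 0.1970/(39.2840*1.7000) = 0.0029
R_conv_out = 1/(32.4080*1.7000) = 0.0182
R_total = 0.0793 K/W
Q = 91.5690 / 0.0793 = 1154.9024 W

R_total = 0.0793 K/W, Q = 1154.9024 W


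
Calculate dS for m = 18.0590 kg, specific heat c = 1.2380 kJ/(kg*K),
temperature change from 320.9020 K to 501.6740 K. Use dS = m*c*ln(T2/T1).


T2/T1 = 1.5633
ln(T2/T1) = 0.4468
dS = 18.0590 * 1.2380 * 0.4468 = 9.9895 kJ/K

9.9895 kJ/K


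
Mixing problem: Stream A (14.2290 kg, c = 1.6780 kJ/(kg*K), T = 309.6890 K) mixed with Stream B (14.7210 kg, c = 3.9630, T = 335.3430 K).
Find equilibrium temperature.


num = 26957.8993
den = 82.2156
Tf = 327.8928 K

327.8928 K


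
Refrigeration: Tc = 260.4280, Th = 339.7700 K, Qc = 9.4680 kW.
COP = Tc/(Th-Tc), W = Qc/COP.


COP = 260.4280 / 79.3420 = 3.2823
W = 9.4680 / 3.2823 = 2.8845 kW

COP = 3.2823, W = 2.8845 kW


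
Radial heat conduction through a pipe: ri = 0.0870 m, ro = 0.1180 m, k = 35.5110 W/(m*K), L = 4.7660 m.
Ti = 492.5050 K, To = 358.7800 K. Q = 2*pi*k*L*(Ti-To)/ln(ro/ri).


dT = 133.7250 K
ln(ro/ri) = 0.3048
Q = 2*pi*35.5110*4.7660*133.7250 / 0.3048 = 466581.9454 W

466581.9454 W


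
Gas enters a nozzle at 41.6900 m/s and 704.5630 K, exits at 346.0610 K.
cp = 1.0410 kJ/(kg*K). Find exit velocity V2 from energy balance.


dT = 358.5020 K
2*cp*1000*dT = 746401.1640
V1^2 = 1738.0561
V2 = sqrt(748139.2201) = 864.9504 m/s

864.9504 m/s


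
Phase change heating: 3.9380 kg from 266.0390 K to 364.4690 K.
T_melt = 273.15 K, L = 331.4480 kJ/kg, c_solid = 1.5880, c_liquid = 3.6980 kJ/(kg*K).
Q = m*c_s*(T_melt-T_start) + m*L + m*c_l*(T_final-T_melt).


Q1 (sensible, solid) = 3.9380 * 1.5880 * 7.1110 = 44.4690 kJ
Q2 (latent) = 3.9380 * 331.4480 = 1305.2422 kJ
Q3 (sensible, liquid) = 3.9380 * 3.6980 * 91.3190 = 1329.8534 kJ
Q_total = 2679.5646 kJ

2679.5646 kJ


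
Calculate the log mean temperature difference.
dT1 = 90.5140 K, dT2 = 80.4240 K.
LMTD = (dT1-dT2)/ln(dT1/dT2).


dT1/dT2 = 1.1255
ln(dT1/dT2) = 0.1182
LMTD = 10.0900 / 0.1182 = 85.3696 K

85.3696 K


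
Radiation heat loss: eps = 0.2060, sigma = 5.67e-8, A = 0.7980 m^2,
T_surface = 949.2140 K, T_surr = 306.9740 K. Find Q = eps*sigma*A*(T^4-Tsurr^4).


T^4 = 8.1181e+11
Tsurr^4 = 8.8799e+09
Q = 0.2060 * 5.67e-8 * 0.7980 * 8.0293e+11 = 7483.9882 W

7483.9882 W


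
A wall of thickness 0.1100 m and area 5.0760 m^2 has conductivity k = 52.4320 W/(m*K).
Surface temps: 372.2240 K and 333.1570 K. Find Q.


dT = 39.0670 K
Q = 52.4320 * 5.0760 * 39.0670 / 0.1100 = 94522.5468 W

94522.5468 W


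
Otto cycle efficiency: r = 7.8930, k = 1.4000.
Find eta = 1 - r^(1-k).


r^(k-1) = 2.2851
eta = 1 - 1/2.2851 = 0.5624 = 56.2374%

56.2374%


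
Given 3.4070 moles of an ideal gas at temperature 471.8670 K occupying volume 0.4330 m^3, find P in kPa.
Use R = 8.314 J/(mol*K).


P = nRT/V = 3.4070 * 8.314 * 471.8670 / 0.4330
= 13366.0093 / 0.4330 = 30868.3818 Pa = 30.8684 kPa

30.8684 kPa


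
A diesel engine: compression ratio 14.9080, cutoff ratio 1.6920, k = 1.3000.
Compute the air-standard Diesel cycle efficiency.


r^(k-1) = 2.2492
rc^k = 1.9812
eta = 0.5151 = 51.5084%

51.5084%


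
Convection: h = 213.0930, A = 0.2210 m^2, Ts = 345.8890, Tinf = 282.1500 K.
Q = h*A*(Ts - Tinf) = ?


dT = 63.7390 K
Q = 213.0930 * 0.2210 * 63.7390 = 3001.6960 W

3001.6960 W


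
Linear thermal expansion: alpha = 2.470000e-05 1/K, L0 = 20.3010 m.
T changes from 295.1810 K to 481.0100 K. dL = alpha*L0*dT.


dT = 185.8290 K
dL = 2.470000e-05 * 20.3010 * 185.8290 = 0.093181 m
L_final = 20.394181 m

dL = 0.093181 m


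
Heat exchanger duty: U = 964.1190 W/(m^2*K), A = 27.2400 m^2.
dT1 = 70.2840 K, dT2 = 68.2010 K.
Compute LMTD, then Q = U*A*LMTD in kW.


LMTD = 69.2373 K
Q = 964.1190 * 27.2400 * 69.2373 = 1818351.0408 W = 1818.3510 kW

1818.3510 kW


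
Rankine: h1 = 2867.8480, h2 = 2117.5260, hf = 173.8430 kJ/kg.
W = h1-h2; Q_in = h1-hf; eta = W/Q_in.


W = 750.3220 kJ/kg
Q_in = 2694.0050 kJ/kg
eta = 0.2785 = 27.8515%

eta = 27.8515%


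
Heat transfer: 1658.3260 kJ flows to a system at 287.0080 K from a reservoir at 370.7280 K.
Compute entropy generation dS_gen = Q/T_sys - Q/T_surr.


dS_sys = 1658.3260/287.0080 = 5.7780 kJ/K
dS_surr = -1658.3260/370.7280 = -4.4732 kJ/K
dS_gen = 5.7780 - 4.4732 = 1.3048 kJ/K (irreversible)

dS_gen = 1.3048 kJ/K, irreversible


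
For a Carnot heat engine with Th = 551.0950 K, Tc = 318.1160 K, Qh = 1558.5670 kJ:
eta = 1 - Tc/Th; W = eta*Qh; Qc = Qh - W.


eta = 1 - 318.1160/551.0950 = 0.4228
W = 0.4228 * 1558.5670 = 658.8943 kJ
Qc = 1558.5670 - 658.8943 = 899.6727 kJ

eta = 42.2757%, W = 658.8943 kJ, Qc = 899.6727 kJ


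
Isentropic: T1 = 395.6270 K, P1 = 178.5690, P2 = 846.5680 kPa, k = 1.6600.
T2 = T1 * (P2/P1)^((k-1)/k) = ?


(k-1)/k = 0.3976
(P2/P1)^exp = 1.8566
T2 = 395.6270 * 1.8566 = 734.5133 K

734.5133 K


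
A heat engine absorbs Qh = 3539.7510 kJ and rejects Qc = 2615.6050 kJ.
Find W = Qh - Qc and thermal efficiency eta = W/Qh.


W = 3539.7510 - 2615.6050 = 924.1460 kJ
eta = 924.1460 / 3539.7510 = 0.2611 = 26.1077%

W = 924.1460 kJ, eta = 26.1077%


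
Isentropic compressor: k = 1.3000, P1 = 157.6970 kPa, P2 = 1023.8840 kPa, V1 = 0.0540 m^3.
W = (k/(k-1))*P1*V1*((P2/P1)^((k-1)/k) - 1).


(k-1)/k = 0.2308
(P2/P1)^exp = 1.5399
W = 4.3333 * 157.6970 * 0.0540 * (1.5399 - 1) = 19.9217 kJ

19.9217 kJ


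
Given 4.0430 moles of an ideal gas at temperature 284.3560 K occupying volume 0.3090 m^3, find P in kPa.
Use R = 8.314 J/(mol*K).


P = nRT/V = 4.0430 * 8.314 * 284.3560 / 0.3090
= 9558.2010 / 0.3090 = 30932.6892 Pa = 30.9327 kPa

30.9327 kPa


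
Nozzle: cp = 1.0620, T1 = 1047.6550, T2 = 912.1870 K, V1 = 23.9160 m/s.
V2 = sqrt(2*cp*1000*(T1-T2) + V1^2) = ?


dT = 135.4680 K
2*cp*1000*dT = 287734.0320
V1^2 = 571.9751
V2 = sqrt(288306.0071) = 536.9413 m/s

536.9413 m/s


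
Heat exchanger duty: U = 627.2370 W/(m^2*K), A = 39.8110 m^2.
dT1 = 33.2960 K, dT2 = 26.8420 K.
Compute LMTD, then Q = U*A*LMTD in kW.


LMTD = 29.9532 K
Q = 627.2370 * 39.8110 * 29.9532 = 747959.3996 W = 747.9594 kW

747.9594 kW


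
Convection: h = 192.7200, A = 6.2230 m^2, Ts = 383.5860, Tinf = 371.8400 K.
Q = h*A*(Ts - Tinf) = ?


dT = 11.7460 K
Q = 192.7200 * 6.2230 * 11.7460 = 14086.9374 W

14086.9374 W


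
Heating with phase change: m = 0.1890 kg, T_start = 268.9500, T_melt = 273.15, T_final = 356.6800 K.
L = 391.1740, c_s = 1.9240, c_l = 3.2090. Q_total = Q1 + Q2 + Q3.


Q1 (sensible, solid) = 0.1890 * 1.9240 * 4.2000 = 1.5273 kJ
Q2 (latent) = 0.1890 * 391.1740 = 73.9319 kJ
Q3 (sensible, liquid) = 0.1890 * 3.2090 * 83.5300 = 50.6610 kJ
Q_total = 126.1202 kJ

126.1202 kJ


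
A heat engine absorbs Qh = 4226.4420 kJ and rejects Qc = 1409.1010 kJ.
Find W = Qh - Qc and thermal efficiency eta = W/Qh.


W = 4226.4420 - 1409.1010 = 2817.3410 kJ
eta = 2817.3410 / 4226.4420 = 0.6666 = 66.6599%

W = 2817.3410 kJ, eta = 66.6599%


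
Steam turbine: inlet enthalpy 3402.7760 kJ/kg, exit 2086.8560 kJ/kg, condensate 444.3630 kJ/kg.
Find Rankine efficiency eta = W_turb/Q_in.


W = 1315.9200 kJ/kg
Q_in = 2958.4130 kJ/kg
eta = 0.4448 = 44.4806%

eta = 44.4806%


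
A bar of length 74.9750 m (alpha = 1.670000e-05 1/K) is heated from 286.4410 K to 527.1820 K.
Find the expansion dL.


dT = 240.7410 K
dL = 1.670000e-05 * 74.9750 * 240.7410 = 0.301428 m
L_final = 75.276428 m

dL = 0.301428 m


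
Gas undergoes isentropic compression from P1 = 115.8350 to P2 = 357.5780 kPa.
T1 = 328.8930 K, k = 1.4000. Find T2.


(k-1)/k = 0.2857
(P2/P1)^exp = 1.3800
T2 = 328.8930 * 1.3800 = 453.8587 K

453.8587 K


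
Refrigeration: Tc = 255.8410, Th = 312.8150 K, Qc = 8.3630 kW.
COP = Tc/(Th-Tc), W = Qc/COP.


COP = 255.8410 / 56.9740 = 4.4905
W = 8.3630 / 4.4905 = 1.8624 kW

COP = 4.4905, W = 1.8624 kW


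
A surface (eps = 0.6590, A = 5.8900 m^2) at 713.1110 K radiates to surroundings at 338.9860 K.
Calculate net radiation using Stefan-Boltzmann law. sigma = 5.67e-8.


T^4 = 2.5860e+11
Tsurr^4 = 1.3205e+10
Q = 0.6590 * 5.67e-8 * 5.8900 * 2.4540e+11 = 54007.0073 W

54007.0073 W


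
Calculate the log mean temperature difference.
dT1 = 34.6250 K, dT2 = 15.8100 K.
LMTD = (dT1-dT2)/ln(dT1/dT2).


dT1/dT2 = 2.1901
ln(dT1/dT2) = 0.7839
LMTD = 18.8150 / 0.7839 = 24.0008 K

24.0008 K


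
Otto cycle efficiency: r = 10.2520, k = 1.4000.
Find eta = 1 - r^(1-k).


r^(k-1) = 2.5370
eta = 1 - 1/2.5370 = 0.6058 = 60.5836%

60.5836%


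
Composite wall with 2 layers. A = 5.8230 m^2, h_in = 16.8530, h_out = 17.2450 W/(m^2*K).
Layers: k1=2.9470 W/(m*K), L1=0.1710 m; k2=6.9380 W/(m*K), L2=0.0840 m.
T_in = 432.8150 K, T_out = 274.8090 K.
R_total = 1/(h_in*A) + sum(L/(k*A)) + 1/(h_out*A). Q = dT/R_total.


R_conv_in = 1/(16.8530*5.8230) = 0.0102
R_1 = 0.1710/(2.9470*5.8230) = 0.0100
R_2 = 0.0840/(6.9380*5.8230) = 0.0021
R_conv_out = 1/(17.2450*5.8230) = 0.0100
R_total = 0.0322 K/W
Q = 158.0060 / 0.0322 = 4908.1656 W

R_total = 0.0322 K/W, Q = 4908.1656 W


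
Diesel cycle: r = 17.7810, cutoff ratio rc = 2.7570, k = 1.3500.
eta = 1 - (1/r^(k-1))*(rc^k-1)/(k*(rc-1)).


r^(k-1) = 2.7383
rc^k = 3.9318
eta = 0.5486 = 54.8621%

54.8621%


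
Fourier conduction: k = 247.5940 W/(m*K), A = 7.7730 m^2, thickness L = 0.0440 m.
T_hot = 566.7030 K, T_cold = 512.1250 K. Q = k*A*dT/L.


dT = 54.5780 K
Q = 247.5940 * 7.7730 * 54.5780 / 0.0440 = 2387227.0360 W

2387227.0360 W


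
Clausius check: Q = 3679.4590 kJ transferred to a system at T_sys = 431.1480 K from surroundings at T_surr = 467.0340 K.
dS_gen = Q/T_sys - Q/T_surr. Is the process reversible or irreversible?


dS_sys = 3679.4590/431.1480 = 8.5341 kJ/K
dS_surr = -3679.4590/467.0340 = -7.8784 kJ/K
dS_gen = 8.5341 - 7.8784 = 0.6557 kJ/K (irreversible)

dS_gen = 0.6557 kJ/K, irreversible


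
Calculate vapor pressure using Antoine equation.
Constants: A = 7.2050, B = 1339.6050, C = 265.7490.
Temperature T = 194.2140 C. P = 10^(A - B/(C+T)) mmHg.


C+T = 459.9630
B/(C+T) = 2.9124
log10(P) = 7.2050 - 2.9124 = 4.2926
P = 10^4.2926 = 19614.6678 mmHg

19614.6678 mmHg


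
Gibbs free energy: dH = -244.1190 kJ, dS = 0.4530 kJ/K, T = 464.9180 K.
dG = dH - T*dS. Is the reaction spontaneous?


T*dS = 464.9180 * 0.4530 = 210.6079 kJ
dG = -244.1190 - 210.6079 = -454.7269 kJ (spontaneous)

dG = -454.7269 kJ, spontaneous


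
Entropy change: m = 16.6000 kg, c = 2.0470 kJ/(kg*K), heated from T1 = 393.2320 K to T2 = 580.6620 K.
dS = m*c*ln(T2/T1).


T2/T1 = 1.4766
ln(T2/T1) = 0.3898
dS = 16.6000 * 2.0470 * 0.3898 = 13.2444 kJ/K

13.2444 kJ/K


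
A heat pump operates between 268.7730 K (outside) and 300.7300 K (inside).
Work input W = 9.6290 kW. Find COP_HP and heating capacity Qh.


COP = 300.7300 / 31.9570 = 9.4105
Qh = 9.4105 * 9.6290 = 90.6133 kW

COP = 9.4105, Qh = 90.6133 kW


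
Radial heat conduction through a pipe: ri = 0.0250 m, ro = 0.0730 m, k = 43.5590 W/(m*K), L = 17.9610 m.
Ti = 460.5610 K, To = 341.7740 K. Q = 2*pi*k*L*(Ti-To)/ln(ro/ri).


dT = 118.7870 K
ln(ro/ri) = 1.0716
Q = 2*pi*43.5590*17.9610*118.7870 / 1.0716 = 544917.9717 W

544917.9717 W


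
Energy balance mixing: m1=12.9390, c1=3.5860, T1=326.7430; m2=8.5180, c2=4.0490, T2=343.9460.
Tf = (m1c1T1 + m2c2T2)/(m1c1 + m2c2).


num = 27023.1164
den = 80.8886
Tf = 334.0780 K

334.0780 K


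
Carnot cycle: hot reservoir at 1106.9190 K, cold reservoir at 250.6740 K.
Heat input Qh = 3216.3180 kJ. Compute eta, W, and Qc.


eta = 1 - 250.6740/1106.9190 = 0.7735
W = 0.7735 * 3216.3180 = 2487.9474 kJ
Qc = 3216.3180 - 2487.9474 = 728.3706 kJ

eta = 77.3539%, W = 2487.9474 kJ, Qc = 728.3706 kJ


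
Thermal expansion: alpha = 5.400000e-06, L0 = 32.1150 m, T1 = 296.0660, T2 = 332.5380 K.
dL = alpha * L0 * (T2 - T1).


dT = 36.4720 K
dL = 5.400000e-06 * 32.1150 * 36.4720 = 0.006325 m
L_final = 32.121325 m

dL = 0.006325 m


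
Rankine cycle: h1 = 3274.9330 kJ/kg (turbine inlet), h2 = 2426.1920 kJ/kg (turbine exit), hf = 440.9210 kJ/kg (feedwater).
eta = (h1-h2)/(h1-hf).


W = 848.7410 kJ/kg
Q_in = 2834.0120 kJ/kg
eta = 0.2995 = 29.9484%

eta = 29.9484%


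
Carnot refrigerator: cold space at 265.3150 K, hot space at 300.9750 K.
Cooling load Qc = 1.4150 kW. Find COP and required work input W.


COP = 265.3150 / 35.6600 = 7.4401
W = 1.4150 / 7.4401 = 0.1902 kW

COP = 7.4401, W = 0.1902 kW


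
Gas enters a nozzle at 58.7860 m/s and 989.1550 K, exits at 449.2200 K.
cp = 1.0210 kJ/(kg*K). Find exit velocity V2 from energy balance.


dT = 539.9350 K
2*cp*1000*dT = 1102547.2700
V1^2 = 3455.7938
V2 = sqrt(1106003.0638) = 1051.6668 m/s

1051.6668 m/s


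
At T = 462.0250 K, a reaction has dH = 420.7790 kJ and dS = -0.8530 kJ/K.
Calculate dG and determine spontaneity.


T*dS = 462.0250 * -0.8530 = -394.1073 kJ
dG = 420.7790 + 394.1073 = 814.8863 kJ (non-spontaneous)

dG = 814.8863 kJ, non-spontaneous


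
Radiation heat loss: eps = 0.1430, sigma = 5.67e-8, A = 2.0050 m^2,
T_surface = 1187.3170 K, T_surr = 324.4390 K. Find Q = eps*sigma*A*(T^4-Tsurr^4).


T^4 = 1.9873e+12
Tsurr^4 = 1.1080e+10
Q = 0.1430 * 5.67e-8 * 2.0050 * 1.9762e+12 = 32127.1452 W

32127.1452 W


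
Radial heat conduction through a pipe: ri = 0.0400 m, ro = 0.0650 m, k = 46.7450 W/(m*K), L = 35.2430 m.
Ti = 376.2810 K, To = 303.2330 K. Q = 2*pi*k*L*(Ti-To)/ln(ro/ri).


dT = 73.0480 K
ln(ro/ri) = 0.4855
Q = 2*pi*46.7450*35.2430*73.0480 / 0.4855 = 1557399.4124 W

1557399.4124 W


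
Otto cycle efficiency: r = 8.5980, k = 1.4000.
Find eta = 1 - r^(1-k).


r^(k-1) = 2.3646
eta = 1 - 1/2.3646 = 0.5771 = 57.7097%

57.7097%


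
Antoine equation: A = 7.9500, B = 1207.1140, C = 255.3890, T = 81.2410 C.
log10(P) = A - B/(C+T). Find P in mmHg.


C+T = 336.6300
B/(C+T) = 3.5859
log10(P) = 7.9500 - 3.5859 = 4.3641
P = 10^4.3641 = 23127.1613 mmHg

23127.1613 mmHg


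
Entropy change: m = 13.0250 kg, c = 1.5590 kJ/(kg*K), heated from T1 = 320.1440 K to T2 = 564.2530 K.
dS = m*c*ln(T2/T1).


T2/T1 = 1.7625
ln(T2/T1) = 0.5667
dS = 13.0250 * 1.5590 * 0.5667 = 11.5080 kJ/K

11.5080 kJ/K


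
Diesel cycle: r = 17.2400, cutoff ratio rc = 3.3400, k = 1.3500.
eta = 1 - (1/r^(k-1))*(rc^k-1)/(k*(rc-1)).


r^(k-1) = 2.7089
rc^k = 5.0940
eta = 0.5216 = 52.1581%

52.1581%


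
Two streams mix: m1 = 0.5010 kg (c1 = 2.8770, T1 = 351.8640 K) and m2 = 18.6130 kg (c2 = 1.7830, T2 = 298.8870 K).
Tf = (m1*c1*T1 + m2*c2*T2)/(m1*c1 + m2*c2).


num = 10426.3253
den = 34.6284
Tf = 301.0921 K

301.0921 K


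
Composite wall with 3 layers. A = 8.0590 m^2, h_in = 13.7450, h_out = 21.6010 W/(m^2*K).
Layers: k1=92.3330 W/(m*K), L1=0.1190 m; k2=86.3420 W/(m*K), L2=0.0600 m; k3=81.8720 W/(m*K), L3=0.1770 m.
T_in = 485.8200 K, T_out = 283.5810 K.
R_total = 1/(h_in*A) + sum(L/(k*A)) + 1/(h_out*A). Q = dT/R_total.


R_conv_in = 1/(13.7450*8.0590) = 0.0090
R_1 = 0.1190/(92.3330*8.0590) = 0.0002
R_2 = 0.0600/(86.3420*8.0590) = 8.6228e-05
R_3 = 0.1770/(81.8720*8.0590) = 0.0003
R_conv_out = 1/(21.6010*8.0590) = 0.0057
R_total = 0.0153 K/W
Q = 202.2390 / 0.0153 = 13229.9502 W

R_total = 0.0153 K/W, Q = 13229.9502 W


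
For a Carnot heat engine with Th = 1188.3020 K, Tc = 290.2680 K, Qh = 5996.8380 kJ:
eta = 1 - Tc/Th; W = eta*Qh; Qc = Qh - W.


eta = 1 - 290.2680/1188.3020 = 0.7557
W = 0.7557 * 5996.8380 = 4531.9830 kJ
Qc = 5996.8380 - 4531.9830 = 1464.8550 kJ

eta = 75.5729%, W = 4531.9830 kJ, Qc = 1464.8550 kJ


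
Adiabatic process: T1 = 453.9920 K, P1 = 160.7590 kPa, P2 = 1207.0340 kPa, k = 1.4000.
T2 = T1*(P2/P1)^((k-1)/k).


(k-1)/k = 0.2857
(P2/P1)^exp = 1.7789
T2 = 453.9920 * 1.7789 = 807.6137 K

807.6137 K


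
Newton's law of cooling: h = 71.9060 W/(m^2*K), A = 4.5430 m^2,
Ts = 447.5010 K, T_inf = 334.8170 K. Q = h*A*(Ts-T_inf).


dT = 112.6840 K
Q = 71.9060 * 4.5430 * 112.6840 = 36810.3649 W

36810.3649 W


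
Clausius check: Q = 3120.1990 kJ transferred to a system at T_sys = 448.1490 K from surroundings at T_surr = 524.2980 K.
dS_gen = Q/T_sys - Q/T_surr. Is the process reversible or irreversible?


dS_sys = 3120.1990/448.1490 = 6.9624 kJ/K
dS_surr = -3120.1990/524.2980 = -5.9512 kJ/K
dS_gen = 6.9624 - 5.9512 = 1.0112 kJ/K (irreversible)

dS_gen = 1.0112 kJ/K, irreversible


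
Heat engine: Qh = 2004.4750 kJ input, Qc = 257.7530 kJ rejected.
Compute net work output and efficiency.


W = 2004.4750 - 257.7530 = 1746.7220 kJ
eta = 1746.7220 / 2004.4750 = 0.8714 = 87.1411%

W = 1746.7220 kJ, eta = 87.1411%


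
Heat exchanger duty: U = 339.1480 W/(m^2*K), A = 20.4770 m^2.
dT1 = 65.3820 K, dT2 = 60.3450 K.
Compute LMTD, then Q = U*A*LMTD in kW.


LMTD = 62.8299 K
Q = 339.1480 * 20.4770 * 62.8299 = 436336.5889 W = 436.3366 kW

436.3366 kW


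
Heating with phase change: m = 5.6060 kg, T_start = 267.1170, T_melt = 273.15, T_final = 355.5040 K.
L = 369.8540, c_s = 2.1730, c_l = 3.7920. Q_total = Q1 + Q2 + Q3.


Q1 (sensible, solid) = 5.6060 * 2.1730 * 6.0330 = 73.4930 kJ
Q2 (latent) = 5.6060 * 369.8540 = 2073.4015 kJ
Q3 (sensible, liquid) = 5.6060 * 3.7920 * 82.3540 = 1750.6774 kJ
Q_total = 3897.5719 kJ

3897.5719 kJ


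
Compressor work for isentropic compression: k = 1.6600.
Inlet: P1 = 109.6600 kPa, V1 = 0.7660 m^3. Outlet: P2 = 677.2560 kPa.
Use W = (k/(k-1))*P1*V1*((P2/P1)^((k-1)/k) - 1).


(k-1)/k = 0.3976
(P2/P1)^exp = 2.0624
W = 2.5152 * 109.6600 * 0.7660 * (2.0624 - 1) = 224.4586 kJ

224.4586 kJ


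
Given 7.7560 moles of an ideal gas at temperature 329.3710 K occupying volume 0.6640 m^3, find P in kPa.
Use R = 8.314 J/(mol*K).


P = nRT/V = 7.7560 * 8.314 * 329.3710 / 0.6640
= 21238.9567 / 0.6640 = 31986.3805 Pa = 31.9864 kPa

31.9864 kPa


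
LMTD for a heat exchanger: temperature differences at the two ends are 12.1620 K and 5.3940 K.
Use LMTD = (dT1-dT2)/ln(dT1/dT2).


dT1/dT2 = 2.2547
ln(dT1/dT2) = 0.8130
LMTD = 6.7680 / 0.8130 = 8.3244 K

8.3244 K


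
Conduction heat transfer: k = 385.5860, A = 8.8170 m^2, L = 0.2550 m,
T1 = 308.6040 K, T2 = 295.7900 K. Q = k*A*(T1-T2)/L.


dT = 12.8140 K
Q = 385.5860 * 8.8170 * 12.8140 / 0.2550 = 170838.8491 W

170838.8491 W


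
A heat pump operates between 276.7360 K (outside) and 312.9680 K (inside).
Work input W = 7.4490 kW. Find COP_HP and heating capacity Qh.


COP = 312.9680 / 36.2320 = 8.6379
Qh = 8.6379 * 7.4490 = 64.3436 kW

COP = 8.6379, Qh = 64.3436 kW


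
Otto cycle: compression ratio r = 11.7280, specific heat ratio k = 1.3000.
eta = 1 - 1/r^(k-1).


r^(k-1) = 2.0930
eta = 1 - 1/2.0930 = 0.5222 = 52.2215%

52.2215%


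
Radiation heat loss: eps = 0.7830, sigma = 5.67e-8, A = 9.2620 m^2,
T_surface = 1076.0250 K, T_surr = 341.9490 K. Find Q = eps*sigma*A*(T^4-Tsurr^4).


T^4 = 1.3406e+12
Tsurr^4 = 1.3672e+10
Q = 0.7830 * 5.67e-8 * 9.2620 * 1.3269e+12 = 545615.8149 W

545615.8149 W


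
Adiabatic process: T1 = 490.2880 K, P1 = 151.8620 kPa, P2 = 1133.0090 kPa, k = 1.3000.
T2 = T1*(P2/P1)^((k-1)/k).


(k-1)/k = 0.2308
(P2/P1)^exp = 1.5901
T2 = 490.2880 * 1.5901 = 779.5842 K

779.5842 K


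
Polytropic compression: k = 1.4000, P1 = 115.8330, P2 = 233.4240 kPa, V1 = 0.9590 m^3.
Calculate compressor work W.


(k-1)/k = 0.2857
(P2/P1)^exp = 1.2216
W = 3.5000 * 115.8330 * 0.9590 * (1.2216 - 1) = 86.1759 kJ

86.1759 kJ


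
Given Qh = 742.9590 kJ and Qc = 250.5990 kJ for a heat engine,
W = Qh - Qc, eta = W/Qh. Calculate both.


W = 742.9590 - 250.5990 = 492.3600 kJ
eta = 492.3600 / 742.9590 = 0.6627 = 66.2701%

W = 492.3600 kJ, eta = 66.2701%


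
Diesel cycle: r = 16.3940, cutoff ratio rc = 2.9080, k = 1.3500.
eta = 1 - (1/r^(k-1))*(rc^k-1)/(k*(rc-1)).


r^(k-1) = 2.6616
rc^k = 4.2253
eta = 0.5296 = 52.9552%

52.9552%


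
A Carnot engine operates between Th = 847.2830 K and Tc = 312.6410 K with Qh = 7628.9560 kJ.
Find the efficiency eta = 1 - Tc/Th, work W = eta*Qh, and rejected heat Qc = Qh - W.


eta = 1 - 312.6410/847.2830 = 0.6310
W = 0.6310 * 7628.9560 = 4813.9291 kJ
Qc = 7628.9560 - 4813.9291 = 2815.0269 kJ

eta = 63.1008%, W = 4813.9291 kJ, Qc = 2815.0269 kJ


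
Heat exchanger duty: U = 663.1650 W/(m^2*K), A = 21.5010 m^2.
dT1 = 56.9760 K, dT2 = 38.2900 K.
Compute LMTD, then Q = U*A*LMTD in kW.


LMTD = 47.0157 K
Q = 663.1650 * 21.5010 * 47.0157 = 670383.8443 W = 670.3838 kW

670.3838 kW


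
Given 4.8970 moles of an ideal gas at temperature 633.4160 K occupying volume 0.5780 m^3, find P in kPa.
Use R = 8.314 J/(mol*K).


P = nRT/V = 4.8970 * 8.314 * 633.4160 / 0.5780
= 25788.6824 / 0.5780 = 44617.0976 Pa = 44.6171 kPa

44.6171 kPa


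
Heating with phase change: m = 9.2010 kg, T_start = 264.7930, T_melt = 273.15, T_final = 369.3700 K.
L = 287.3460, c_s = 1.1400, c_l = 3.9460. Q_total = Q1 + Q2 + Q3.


Q1 (sensible, solid) = 9.2010 * 1.1400 * 8.3570 = 87.6577 kJ
Q2 (latent) = 9.2010 * 287.3460 = 2643.8705 kJ
Q3 (sensible, liquid) = 9.2010 * 3.9460 * 96.2200 = 3493.4736 kJ
Q_total = 6225.0019 kJ

6225.0019 kJ


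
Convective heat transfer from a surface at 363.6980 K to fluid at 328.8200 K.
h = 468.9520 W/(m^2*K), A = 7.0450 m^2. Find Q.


dT = 34.8780 K
Q = 468.9520 * 7.0450 * 34.8780 = 115228.7798 W

115228.7798 W


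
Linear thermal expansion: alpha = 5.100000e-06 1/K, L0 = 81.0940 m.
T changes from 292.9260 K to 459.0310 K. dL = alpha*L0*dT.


dT = 166.1050 K
dL = 5.100000e-06 * 81.0940 * 166.1050 = 0.068698 m
L_final = 81.162698 m

dL = 0.068698 m


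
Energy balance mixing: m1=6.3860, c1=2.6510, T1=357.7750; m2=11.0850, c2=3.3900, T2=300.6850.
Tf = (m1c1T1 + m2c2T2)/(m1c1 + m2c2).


num = 17356.0613
den = 54.5074
Tf = 318.4164 K

318.4164 K


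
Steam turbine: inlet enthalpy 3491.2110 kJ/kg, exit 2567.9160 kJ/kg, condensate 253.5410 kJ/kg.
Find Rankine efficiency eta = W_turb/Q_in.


W = 923.2950 kJ/kg
Q_in = 3237.6700 kJ/kg
eta = 0.2852 = 28.5173%

eta = 28.5173%
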